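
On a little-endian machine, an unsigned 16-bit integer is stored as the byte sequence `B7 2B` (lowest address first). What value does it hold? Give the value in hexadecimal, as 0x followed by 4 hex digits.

Little-endian stores the least-significant byte at the lowest address.
Reassemble most-significant byte first: 2B B7 → 0x2BB7.

0x2BB7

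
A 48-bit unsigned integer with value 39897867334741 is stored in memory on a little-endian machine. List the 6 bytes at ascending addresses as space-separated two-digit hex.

55 B4 35 72 49 24

39897867334741 in hexadecimal, padded to 48 bits, is 0x24497235B455.
Split into bytes (most-significant first): 24 49 72 35 B4 55.
Little-endian stores the least-significant byte at the lowest address.
So at ascending addresses the bytes are 55 B4 35 72 49 24.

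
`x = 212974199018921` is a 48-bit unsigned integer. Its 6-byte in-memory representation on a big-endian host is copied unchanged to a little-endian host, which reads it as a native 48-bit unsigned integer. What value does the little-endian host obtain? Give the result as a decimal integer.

186459477488321

212974199018921 in 48-bit hexadecimal is 0xC1B2EB7A95A9.
Stored big-endian, the bytes at ascending addresses are C1 B2 EB 7A 95 A9.
Read back as little-endian, the first byte is least significant, giving 0xA9957AEBB2C1.
0xA9957AEBB2C1 = 186459477488321.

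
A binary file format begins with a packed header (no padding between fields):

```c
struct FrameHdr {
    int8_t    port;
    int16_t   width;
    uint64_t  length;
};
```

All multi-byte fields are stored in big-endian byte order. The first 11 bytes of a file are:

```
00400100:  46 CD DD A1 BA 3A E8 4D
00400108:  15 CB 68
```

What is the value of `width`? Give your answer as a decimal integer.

-12835

`width` follows `port` (1 byte), so it starts at byte offset 1 and occupies 2 bytes.
Bytes at offsets 1..2: CD DD.
Big-endian: lowest address holds the most-significant byte.
The bytes are already most-significant first: 0xCDDD.
Top bit is set, so as a signed 16-bit value this is 0xCDDD − 2^16 = -12835.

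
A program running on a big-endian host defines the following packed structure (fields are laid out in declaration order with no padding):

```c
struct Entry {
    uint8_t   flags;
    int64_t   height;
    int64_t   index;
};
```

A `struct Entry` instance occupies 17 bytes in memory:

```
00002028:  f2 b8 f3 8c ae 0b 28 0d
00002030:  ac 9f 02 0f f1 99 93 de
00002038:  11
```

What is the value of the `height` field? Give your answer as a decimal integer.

`height` follows `flags` (1 byte), so it starts at byte offset 1 and occupies 8 bytes.
Bytes at offsets 1..8: B8 F3 8C AE 0B 28 0D AC.
Big-endian stores the most-significant byte at the lowest address.
The bytes are already most-significant first: 0xB8F38CAE0B280DAC.
Top bit is set, so as a signed 64-bit value this is 0xB8F38CAE0B280DAC − 2^64 = -5119593672250749524.

-5119593672250749524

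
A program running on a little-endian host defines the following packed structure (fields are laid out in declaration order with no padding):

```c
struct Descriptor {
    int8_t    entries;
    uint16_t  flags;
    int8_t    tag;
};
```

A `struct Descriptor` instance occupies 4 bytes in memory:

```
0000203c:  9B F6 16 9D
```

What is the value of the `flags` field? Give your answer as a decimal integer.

5878

`flags` follows `entries` (1 byte), so it starts at byte offset 1 and occupies 2 bytes.
Bytes at offsets 1..2: F6 16.
Little-endian: lowest address holds the least-significant byte.
Reassemble most-significant byte first: 16 F6 → 0x16F6.
0x16F6 = 5878.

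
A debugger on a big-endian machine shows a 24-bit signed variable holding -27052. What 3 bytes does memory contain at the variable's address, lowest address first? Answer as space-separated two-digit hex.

Two's complement of -27052 in 24 bits: 27052 = 0x0069AC; invert → 0xFF9653; add 1 → 0xFF9654.
Split into bytes (most-significant first): FF 96 54.
Big-endian: lowest address holds the most-significant byte.
So the memory order matches the most-significant-first order: FF 96 54.

FF 96 54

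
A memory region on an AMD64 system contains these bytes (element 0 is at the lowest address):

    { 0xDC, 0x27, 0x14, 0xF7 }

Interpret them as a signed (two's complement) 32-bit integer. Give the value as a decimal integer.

Little-endian stores the least-significant byte at the lowest address.
Reassemble most-significant byte first: F7 14 27 DC → 0xF71427DC.
Top bit is set, so as a signed 32-bit value this is 0xF71427DC − 2^32 = -149674020.

-149674020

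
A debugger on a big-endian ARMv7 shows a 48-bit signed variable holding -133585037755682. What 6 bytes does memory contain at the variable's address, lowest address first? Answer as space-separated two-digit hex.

86 81 4F 46 FA DE

Two's complement of -133585037755682 in 48 bits: 133585037755682 = 0x797EB0B90522; invert → 0x86814F46FADD; add 1 → 0x86814F46FADE.
Split into bytes (most-significant first): 86 81 4F 46 FA DE.
Big-endian stores the most-significant byte at the lowest address.
So the memory order matches the most-significant-first order: 86 81 4F 46 FA DE.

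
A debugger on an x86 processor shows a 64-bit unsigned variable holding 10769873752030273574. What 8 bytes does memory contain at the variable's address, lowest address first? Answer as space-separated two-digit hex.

10769873752030273574 in hexadecimal, padded to 64 bits, is 0x9576471DC1916026.
Split into bytes (most-significant first): 95 76 47 1D C1 91 60 26.
Little-endian stores the least-significant byte at the lowest address.
So at ascending addresses the bytes are 26 60 91 C1 1D 47 76 95.

26 60 91 C1 1D 47 76 95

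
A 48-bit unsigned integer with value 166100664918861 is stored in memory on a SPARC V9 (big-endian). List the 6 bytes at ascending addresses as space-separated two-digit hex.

97 11 53 21 23 4D

166100664918861 in hexadecimal, padded to 48 bits, is 0x97115321234D.
Split into bytes (most-significant first): 97 11 53 21 23 4D.
Big-endian stores the most-significant byte at the lowest address.
So the memory order matches the most-significant-first order: 97 11 53 21 23 4D.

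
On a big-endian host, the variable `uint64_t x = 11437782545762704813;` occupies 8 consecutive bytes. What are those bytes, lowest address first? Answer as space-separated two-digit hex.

11437782545762704813 in hexadecimal, padded to 64 bits, is 0x9EBB2AA01A595DAD.
Split into bytes (most-significant first): 9E BB 2A A0 1A 59 5D AD.
In big-endian order the high byte comes first in memory.
So the memory order matches the most-significant-first order: 9E BB 2A A0 1A 59 5D AD.

9E BB 2A A0 1A 59 5D AD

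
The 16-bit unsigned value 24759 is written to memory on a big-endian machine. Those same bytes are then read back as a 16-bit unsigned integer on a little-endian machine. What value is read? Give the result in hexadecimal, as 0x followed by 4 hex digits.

0xB760

24759 in 16-bit hexadecimal is 0x60B7.
Stored big-endian, the bytes at ascending addresses are 60 B7.
Read back as little-endian, the first byte is least significant, giving 0xB760.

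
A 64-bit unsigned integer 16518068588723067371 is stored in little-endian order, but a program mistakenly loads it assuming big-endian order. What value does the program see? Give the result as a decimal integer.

16958691901126949861

16518068588723067371 in 64-bit hexadecimal is 0xE53BF7DD6E6059EB.
Stored little-endian, the bytes at ascending addresses are EB 59 60 6E DD F7 3B E5.
Read back as big-endian, the last byte is least significant, giving 0xEB59606EDDF73BE5.
0xEB59606EDDF73BE5 = 16958691901126949861.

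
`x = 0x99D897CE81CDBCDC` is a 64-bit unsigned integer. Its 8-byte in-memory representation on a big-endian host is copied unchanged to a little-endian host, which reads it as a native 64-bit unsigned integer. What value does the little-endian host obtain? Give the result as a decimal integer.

Stored big-endian, the bytes at ascending addresses are 99 D8 97 CE 81 CD BC DC.
Read back as little-endian, the first byte is least significant, giving 0xDCBCCD81CE97D899.
0xDCBCCD81CE97D899 = 15905813941366282393.

15905813941366282393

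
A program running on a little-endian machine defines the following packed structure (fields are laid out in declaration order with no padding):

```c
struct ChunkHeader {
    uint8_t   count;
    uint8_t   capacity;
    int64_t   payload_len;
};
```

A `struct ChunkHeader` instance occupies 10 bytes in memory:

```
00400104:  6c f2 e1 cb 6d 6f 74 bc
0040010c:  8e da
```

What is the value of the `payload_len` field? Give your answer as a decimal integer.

-2698011918476653599

`payload_len` follows `count` (1 B), `capacity` (1 B), so it starts at offset 1 + 1 = 2 and occupies 8 bytes.
Bytes at offsets 2..9: E1 CB 6D 6F 74 BC 8E DA.
Little-endian stores the least-significant byte at the lowest address.
Reassemble most-significant byte first: DA 8E BC 74 6F 6D CB E1 → 0xDA8EBC746F6DCBE1.
Top bit is set, so as a signed 64-bit value this is 0xDA8EBC746F6DCBE1 − 2^64 = -2698011918476653599.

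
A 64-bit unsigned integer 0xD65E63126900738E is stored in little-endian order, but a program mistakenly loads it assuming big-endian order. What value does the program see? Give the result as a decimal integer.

Stored little-endian, the bytes at ascending addresses are 8E 73 00 69 12 63 5E D6.
Read back as big-endian, the last byte is least significant, giving 0x8E73006912635ED6.
0x8E73006912635ED6 = 10264548426987560662.

10264548426987560662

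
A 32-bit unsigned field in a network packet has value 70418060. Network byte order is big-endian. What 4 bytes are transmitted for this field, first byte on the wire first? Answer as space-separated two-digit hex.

04 32 7E 8C

70418060 in hexadecimal, padded to 32 bits, is 0x04327E8C.
Split into bytes (most-significant first): 04 32 7E 8C.
Big-endian stores the most-significant byte at the lowest address.
So the memory order matches the most-significant-first order: 04 32 7E 8C.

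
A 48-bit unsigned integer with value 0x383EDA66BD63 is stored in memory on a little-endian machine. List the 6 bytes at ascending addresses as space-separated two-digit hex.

Split into bytes (most-significant first): 38 3E DA 66 BD 63.
Little-endian: lowest address holds the least-significant byte.
So at ascending addresses the bytes are 63 BD 66 DA 3E 38.

63 BD 66 DA 3E 38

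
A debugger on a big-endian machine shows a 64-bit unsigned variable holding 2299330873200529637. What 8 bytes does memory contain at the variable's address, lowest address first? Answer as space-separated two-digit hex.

2299330873200529637 in hexadecimal, padded to 64 bits, is 0x1FE8DD3F2E34D0E5.
Split into bytes (most-significant first): 1F E8 DD 3F 2E 34 D0 E5.
Big-endian: lowest address holds the most-significant byte.
So the memory order matches the most-significant-first order: 1F E8 DD 3F 2E 34 D0 E5.

1F E8 DD 3F 2E 34 D0 E5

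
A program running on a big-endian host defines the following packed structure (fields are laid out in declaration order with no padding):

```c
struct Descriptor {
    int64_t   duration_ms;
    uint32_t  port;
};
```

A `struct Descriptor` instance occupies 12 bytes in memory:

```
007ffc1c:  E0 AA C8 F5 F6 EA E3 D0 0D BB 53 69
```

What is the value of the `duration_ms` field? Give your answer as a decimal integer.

`duration_ms` is the first field, at byte offset 0, occupying 8 bytes.
Bytes at offsets 0..7: E0 AA C8 F5 F6 EA E3 D0.
Big-endian: lowest address holds the most-significant byte.
The bytes are already most-significant first: 0xE0AAC8F5F6EAE3D0.
Top bit is set, so as a signed 64-bit value this is 0xE0AAC8F5F6EAE3D0 − 2^64 = -2257771304437750832.

-2257771304437750832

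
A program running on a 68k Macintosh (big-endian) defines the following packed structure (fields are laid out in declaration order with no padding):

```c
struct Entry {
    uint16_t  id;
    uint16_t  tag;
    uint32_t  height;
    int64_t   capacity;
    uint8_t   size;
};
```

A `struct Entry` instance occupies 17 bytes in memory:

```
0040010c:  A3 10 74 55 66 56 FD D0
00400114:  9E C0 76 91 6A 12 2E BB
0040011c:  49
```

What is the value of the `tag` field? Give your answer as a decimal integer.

29781

`tag` follows `id` (2 bytes), so it starts at byte offset 2 and occupies 2 bytes.
Bytes at offsets 2..3: 74 55.
Big-endian stores the most-significant byte at the lowest address.
The bytes are already most-significant first: 0x7455.
0x7455 = 29781.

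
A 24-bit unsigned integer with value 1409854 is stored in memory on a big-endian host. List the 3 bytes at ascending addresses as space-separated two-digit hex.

15 83 3E

1409854 in hexadecimal, padded to 24 bits, is 0x15833E.
Split into bytes (most-significant first): 15 83 3E.
In big-endian order the high byte comes first in memory.
So the memory order matches the most-significant-first order: 15 83 3E.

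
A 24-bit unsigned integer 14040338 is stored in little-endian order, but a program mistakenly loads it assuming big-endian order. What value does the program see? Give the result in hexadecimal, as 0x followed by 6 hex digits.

14040338 in 24-bit hexadecimal is 0xD63D12.
Stored little-endian, the bytes at ascending addresses are 12 3D D6.
Read back as big-endian, the last byte is least significant, giving 0x123DD6.

0x123DD6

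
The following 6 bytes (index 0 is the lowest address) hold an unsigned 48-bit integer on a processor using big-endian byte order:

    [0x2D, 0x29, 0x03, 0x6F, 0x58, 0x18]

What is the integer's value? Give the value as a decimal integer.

Big-endian stores the most-significant byte at the lowest address.
The bytes are already most-significant first: 0x2D29036F5818.
0x2D29036F5818 = 49654174537752.

49654174537752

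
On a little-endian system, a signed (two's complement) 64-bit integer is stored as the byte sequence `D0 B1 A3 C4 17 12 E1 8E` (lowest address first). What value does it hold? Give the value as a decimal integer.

-8151213957271277104

Little-endian stores the least-significant byte at the lowest address.
Reassemble most-significant byte first: 8E E1 12 17 C4 A3 B1 D0 → 0x8EE11217C4A3B1D0.
Top bit is set, so as a signed 64-bit value this is 0x8EE11217C4A3B1D0 − 2^64 = -8151213957271277104.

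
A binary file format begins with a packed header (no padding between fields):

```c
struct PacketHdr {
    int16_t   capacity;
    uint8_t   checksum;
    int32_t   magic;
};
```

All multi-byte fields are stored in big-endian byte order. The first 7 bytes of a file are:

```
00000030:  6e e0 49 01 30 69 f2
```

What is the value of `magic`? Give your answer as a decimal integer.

19950066

`magic` follows `capacity` (2 B), `checksum` (1 B), so it starts at offset 2 + 1 = 3 and occupies 4 bytes.
Bytes at offsets 3..6: 01 30 69 F2.
Big-endian stores the most-significant byte at the lowest address.
The bytes are already most-significant first: 0x013069F2.
0x013069F2 = 19950066.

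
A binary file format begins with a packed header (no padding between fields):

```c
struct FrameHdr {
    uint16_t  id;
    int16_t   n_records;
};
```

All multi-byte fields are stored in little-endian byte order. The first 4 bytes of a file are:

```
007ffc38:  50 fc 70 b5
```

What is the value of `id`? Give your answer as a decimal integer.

64592

`id` is the first field, at byte offset 0, occupying 2 bytes.
Bytes at offsets 0..1: 50 FC.
Little-endian stores the least-significant byte at the lowest address.
Reassemble most-significant byte first: FC 50 → 0xFC50.
0xFC50 = 64592.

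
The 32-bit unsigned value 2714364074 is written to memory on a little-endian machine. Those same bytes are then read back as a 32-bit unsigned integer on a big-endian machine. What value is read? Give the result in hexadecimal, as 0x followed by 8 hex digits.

0xAAE8C9A1

2714364074 in 32-bit hexadecimal is 0xA1C9E8AA.
Stored little-endian, the bytes at ascending addresses are AA E8 C9 A1.
Read back as big-endian, the last byte is least significant, giving 0xAAE8C9A1.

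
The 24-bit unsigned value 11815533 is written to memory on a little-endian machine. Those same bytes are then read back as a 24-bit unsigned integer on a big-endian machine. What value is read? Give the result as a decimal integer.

7162548

11815533 in 24-bit hexadecimal is 0xB44A6D.
Stored little-endian, the bytes at ascending addresses are 6D 4A B4.
Read back as big-endian, the last byte is least significant, giving 0x6D4AB4.
0x6D4AB4 = 7162548.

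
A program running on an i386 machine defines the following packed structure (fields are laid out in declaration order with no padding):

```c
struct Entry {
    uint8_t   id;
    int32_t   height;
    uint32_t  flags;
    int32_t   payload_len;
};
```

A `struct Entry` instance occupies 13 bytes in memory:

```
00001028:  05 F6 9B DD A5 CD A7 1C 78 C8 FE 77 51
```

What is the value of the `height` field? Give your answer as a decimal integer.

-1512203274

`height` follows `id` (1 byte), so it starts at byte offset 1 and occupies 4 bytes.
Bytes at offsets 1..4: F6 9B DD A5.
Little-endian stores the least-significant byte at the lowest address.
Reassemble most-significant byte first: A5 DD 9B F6 → 0xA5DD9BF6.
Top bit is set, so as a signed 32-bit value this is 0xA5DD9BF6 − 2^32 = -1512203274.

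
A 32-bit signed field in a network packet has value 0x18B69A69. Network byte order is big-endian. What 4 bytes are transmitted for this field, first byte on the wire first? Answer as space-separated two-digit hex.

18 B6 9A 69

Split into bytes (most-significant first): 18 B6 9A 69.
Big-endian: lowest address holds the most-significant byte.
So the memory order matches the most-significant-first order: 18 B6 9A 69.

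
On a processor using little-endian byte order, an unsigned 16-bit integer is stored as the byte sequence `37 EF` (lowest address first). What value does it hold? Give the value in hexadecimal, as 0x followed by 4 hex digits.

In little-endian order the low byte comes first in memory.
Reassemble most-significant byte first: EF 37 → 0xEF37.

0xEF37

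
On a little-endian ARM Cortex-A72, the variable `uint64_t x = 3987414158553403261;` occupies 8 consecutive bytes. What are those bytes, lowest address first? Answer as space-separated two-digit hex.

3987414158553403261 in hexadecimal, padded to 64 bits, is 0x3756240D0CF04F7D.
Split into bytes (most-significant first): 37 56 24 0D 0C F0 4F 7D.
Little-endian stores the least-significant byte at the lowest address.
So at ascending addresses the bytes are 7D 4F F0 0C 0D 24 56 37.

7D 4F F0 0C 0D 24 56 37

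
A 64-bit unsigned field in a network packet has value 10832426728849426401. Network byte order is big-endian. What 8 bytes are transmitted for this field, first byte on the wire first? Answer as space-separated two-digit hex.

96 54 82 B7 9C 84 47 E1

10832426728849426401 in hexadecimal, padded to 64 bits, is 0x965482B79C8447E1.
Split into bytes (most-significant first): 96 54 82 B7 9C 84 47 E1.
In big-endian order the high byte comes first in memory.
So the memory order matches the most-significant-first order: 96 54 82 B7 9C 84 47 E1.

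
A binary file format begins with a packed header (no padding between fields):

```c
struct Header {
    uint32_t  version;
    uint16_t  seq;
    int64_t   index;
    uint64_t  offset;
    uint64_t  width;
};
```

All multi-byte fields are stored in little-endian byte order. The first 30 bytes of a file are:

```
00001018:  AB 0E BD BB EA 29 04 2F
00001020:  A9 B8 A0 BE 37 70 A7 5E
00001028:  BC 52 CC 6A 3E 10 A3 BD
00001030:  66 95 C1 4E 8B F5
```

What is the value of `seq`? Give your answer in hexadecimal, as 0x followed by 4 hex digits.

0x29EA

`seq` follows `version` (4 bytes), so it starts at byte offset 4 and occupies 2 bytes.
Bytes at offsets 4..5: EA 29.
Little-endian: lowest address holds the least-significant byte.
Reassemble most-significant byte first: 29 EA → 0x29EA.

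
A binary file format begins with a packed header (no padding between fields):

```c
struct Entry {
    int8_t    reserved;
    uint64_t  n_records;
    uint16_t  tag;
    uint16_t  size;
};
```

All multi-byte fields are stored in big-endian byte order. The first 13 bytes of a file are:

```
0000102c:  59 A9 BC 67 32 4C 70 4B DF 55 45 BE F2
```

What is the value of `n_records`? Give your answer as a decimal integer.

12230764153759878111

`n_records` follows `reserved` (1 byte), so it starts at byte offset 1 and occupies 8 bytes.
Bytes at offsets 1..8: A9 BC 67 32 4C 70 4B DF.
Big-endian stores the most-significant byte at the lowest address.
The bytes are already most-significant first: 0xA9BC67324C704BDF.
0xA9BC67324C704BDF = 12230764153759878111.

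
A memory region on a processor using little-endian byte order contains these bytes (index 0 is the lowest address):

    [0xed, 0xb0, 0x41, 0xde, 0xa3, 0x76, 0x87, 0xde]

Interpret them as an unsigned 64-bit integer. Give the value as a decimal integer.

16034915444456534253

Little-endian: lowest address holds the least-significant byte.
Reassemble most-significant byte first: DE 87 76 A3 DE 41 B0 ED → 0xDE8776A3DE41B0ED.
0xDE8776A3DE41B0ED = 16034915444456534253.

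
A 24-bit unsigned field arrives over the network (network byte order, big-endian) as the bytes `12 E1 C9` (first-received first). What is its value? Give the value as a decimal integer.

In big-endian order the high byte comes first in memory.
The bytes are already most-significant first: 0x12E1C9.
0x12E1C9 = 1237449.

1237449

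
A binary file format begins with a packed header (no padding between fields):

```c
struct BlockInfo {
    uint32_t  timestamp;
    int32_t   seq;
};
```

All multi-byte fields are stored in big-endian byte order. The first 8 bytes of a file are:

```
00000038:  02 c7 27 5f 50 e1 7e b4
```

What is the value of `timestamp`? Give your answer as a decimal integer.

`timestamp` is the first field, at byte offset 0, occupying 4 bytes.
Bytes at offsets 0..3: 02 C7 27 5F.
Big-endian stores the most-significant byte at the lowest address.
The bytes are already most-significant first: 0x02C7275F.
0x02C7275F = 46606175.

46606175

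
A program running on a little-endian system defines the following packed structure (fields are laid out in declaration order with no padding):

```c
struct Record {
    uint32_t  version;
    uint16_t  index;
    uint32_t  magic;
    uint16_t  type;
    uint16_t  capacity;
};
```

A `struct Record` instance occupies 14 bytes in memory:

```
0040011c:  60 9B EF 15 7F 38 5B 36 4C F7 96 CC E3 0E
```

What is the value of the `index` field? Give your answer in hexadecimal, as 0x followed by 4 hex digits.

`index` follows `version` (4 bytes), so it starts at byte offset 4 and occupies 2 bytes.
Bytes at offsets 4..5: 7F 38.
Little-endian: lowest address holds the least-significant byte.
Reassemble most-significant byte first: 38 7F → 0x387F.

0x387F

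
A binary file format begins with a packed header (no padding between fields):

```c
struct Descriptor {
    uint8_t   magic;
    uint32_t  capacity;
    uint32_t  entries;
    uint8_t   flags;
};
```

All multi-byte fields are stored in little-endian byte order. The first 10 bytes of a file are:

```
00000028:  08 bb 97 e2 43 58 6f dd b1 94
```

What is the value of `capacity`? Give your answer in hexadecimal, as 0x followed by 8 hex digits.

`capacity` follows `magic` (1 byte), so it starts at byte offset 1 and occupies 4 bytes.
Bytes at offsets 1..4: BB 97 E2 43.
In little-endian order the low byte comes first in memory.
Reassemble most-significant byte first: 43 E2 97 BB → 0x43E297BB.

0x43E297BB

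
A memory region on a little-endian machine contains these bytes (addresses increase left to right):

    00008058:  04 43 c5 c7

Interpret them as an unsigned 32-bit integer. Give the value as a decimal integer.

3351593732

Little-endian: lowest address holds the least-significant byte.
Reassemble most-significant byte first: C7 C5 43 04 → 0xC7C54304.
0xC7C54304 = 3351593732.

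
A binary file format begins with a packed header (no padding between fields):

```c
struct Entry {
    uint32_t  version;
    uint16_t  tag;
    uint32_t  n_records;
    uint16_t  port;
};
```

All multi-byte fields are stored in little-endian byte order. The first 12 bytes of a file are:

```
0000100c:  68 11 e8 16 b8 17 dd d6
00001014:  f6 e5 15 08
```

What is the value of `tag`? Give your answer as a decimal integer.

6072

`tag` follows `version` (4 bytes), so it starts at byte offset 4 and occupies 2 bytes.
Bytes at offsets 4..5: B8 17.
Little-endian: lowest address holds the least-significant byte.
Reassemble most-significant byte first: 17 B8 → 0x17B8.
0x17B8 = 6072.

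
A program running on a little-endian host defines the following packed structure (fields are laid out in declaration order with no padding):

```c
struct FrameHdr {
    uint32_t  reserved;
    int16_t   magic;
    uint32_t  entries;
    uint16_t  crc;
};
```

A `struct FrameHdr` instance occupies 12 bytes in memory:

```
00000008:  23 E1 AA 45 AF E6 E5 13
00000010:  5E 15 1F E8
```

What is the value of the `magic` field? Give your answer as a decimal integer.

`magic` follows `reserved` (4 bytes), so it starts at byte offset 4 and occupies 2 bytes.
Bytes at offsets 4..5: AF E6.
Little-endian stores the least-significant byte at the lowest address.
Reassemble most-significant byte first: E6 AF → 0xE6AF.
Top bit is set, so as a signed 16-bit value this is 0xE6AF − 2^16 = -6481.

-6481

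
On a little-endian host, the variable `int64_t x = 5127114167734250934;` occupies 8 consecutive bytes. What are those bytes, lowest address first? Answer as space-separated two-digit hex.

5127114167734250934 in hexadecimal, padded to 64 bits, is 0x47272B2BC2AC2DB6.
Split into bytes (most-significant first): 47 27 2B 2B C2 AC 2D B6.
Little-endian stores the least-significant byte at the lowest address.
So at ascending addresses the bytes are B6 2D AC C2 2B 2B 27 47.

B6 2D AC C2 2B 2B 27 47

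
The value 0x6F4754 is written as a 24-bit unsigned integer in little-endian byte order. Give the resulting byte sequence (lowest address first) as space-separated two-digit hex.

54 47 6F

Split into bytes (most-significant first): 6F 47 54.
Little-endian: lowest address holds the least-significant byte.
So at ascending addresses the bytes are 54 47 6F.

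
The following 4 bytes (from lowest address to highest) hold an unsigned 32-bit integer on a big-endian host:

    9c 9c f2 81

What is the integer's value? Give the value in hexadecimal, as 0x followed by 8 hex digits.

Big-endian stores the most-significant byte at the lowest address.
The bytes are already most-significant first: 0x9C9CF281.

0x9C9CF281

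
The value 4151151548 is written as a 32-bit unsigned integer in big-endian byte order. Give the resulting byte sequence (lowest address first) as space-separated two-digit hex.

4151151548 in hexadecimal, padded to 32 bits, is 0xF76D8BBC.
Split into bytes (most-significant first): F7 6D 8B BC.
In big-endian order the high byte comes first in memory.
So the memory order matches the most-significant-first order: F7 6D 8B BC.

F7 6D 8B BC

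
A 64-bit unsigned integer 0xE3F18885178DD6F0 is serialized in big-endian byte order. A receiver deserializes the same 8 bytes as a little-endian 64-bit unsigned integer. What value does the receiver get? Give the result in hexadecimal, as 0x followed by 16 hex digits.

Stored big-endian, the bytes at ascending addresses are E3 F1 88 85 17 8D D6 F0.
Read back as little-endian, the first byte is least significant, giving 0xF0D68D178588F1E3.

0xF0D68D178588F1E3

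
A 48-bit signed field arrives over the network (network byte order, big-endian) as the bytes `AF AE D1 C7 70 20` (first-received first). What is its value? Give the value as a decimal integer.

-88309598031840

In big-endian order the high byte comes first in memory.
The bytes are already most-significant first: 0xAFAED1C77020.
Top bit is set, so as a signed 48-bit value this is 0xAFAED1C77020 − 2^48 = -88309598031840.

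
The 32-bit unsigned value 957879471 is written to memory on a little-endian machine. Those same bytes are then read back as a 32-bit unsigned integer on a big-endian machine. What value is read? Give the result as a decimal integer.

2937329721

957879471 in 32-bit hexadecimal is 0x391814AF.
Stored little-endian, the bytes at ascending addresses are AF 14 18 39.
Read back as big-endian, the last byte is least significant, giving 0xAF141839.
0xAF141839 = 2937329721.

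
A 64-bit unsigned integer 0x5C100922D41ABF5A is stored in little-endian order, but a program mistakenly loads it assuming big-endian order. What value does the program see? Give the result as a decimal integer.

Stored little-endian, the bytes at ascending addresses are 5A BF 1A D4 22 09 10 5C.
Read back as big-endian, the last byte is least significant, giving 0x5ABF1AD42209105C.
0x5ABF1AD42209105C = 6538974682371657820.

6538974682371657820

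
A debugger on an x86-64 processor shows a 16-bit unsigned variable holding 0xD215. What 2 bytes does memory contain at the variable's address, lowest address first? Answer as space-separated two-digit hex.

15 D2

Split into bytes (most-significant first): D2 15.
In little-endian order the low byte comes first in memory.
So at ascending addresses the bytes are 15 D2.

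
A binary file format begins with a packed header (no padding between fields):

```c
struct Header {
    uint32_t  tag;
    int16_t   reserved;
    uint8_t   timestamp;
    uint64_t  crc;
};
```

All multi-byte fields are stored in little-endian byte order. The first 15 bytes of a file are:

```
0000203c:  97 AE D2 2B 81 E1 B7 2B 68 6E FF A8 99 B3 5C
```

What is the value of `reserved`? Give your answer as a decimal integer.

-7807

`reserved` follows `tag` (4 bytes), so it starts at byte offset 4 and occupies 2 bytes.
Bytes at offsets 4..5: 81 E1.
Little-endian stores the least-significant byte at the lowest address.
Reassemble most-significant byte first: E1 81 → 0xE181.
Top bit is set, so as a signed 16-bit value this is 0xE181 − 2^16 = -7807.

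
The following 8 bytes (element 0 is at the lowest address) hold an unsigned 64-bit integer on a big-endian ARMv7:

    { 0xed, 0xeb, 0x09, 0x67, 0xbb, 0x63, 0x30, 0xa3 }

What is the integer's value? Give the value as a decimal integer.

In big-endian order the high byte comes first in memory.
The bytes are already most-significant first: 0xEDEB0967BB6330A3.
0xEDEB0967BB6330A3 = 17143806747646046371.

17143806747646046371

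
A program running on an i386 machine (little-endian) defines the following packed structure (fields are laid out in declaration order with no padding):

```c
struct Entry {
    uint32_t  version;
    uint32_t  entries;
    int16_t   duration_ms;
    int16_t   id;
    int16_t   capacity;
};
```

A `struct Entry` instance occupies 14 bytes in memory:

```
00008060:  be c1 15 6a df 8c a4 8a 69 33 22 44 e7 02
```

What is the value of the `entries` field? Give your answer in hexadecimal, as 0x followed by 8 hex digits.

`entries` follows `version` (4 bytes), so it starts at byte offset 4 and occupies 4 bytes.
Bytes at offsets 4..7: DF 8C A4 8A.
In little-endian order the low byte comes first in memory.
Reassemble most-significant byte first: 8A A4 8C DF → 0x8AA48CDF.

0x8AA48CDF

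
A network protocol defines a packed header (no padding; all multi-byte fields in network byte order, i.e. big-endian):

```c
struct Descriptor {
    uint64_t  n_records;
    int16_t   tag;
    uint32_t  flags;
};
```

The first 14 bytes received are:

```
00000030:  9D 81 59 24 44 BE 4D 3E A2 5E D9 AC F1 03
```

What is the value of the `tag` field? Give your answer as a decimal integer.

`tag` follows `n_records` (8 bytes), so it starts at byte offset 8 and occupies 2 bytes.
Bytes at offsets 8..9: A2 5E.
In big-endian order the high byte comes first in memory.
The bytes are already most-significant first: 0xA25E.
Top bit is set, so as a signed 16-bit value this is 0xA25E − 2^16 = -23970.

-23970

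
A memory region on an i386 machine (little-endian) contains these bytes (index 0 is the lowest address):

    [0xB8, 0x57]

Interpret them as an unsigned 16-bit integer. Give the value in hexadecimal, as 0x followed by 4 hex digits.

Little-endian: lowest address holds the least-significant byte.
Reassemble most-significant byte first: 57 B8 → 0x57B8.

0x57B8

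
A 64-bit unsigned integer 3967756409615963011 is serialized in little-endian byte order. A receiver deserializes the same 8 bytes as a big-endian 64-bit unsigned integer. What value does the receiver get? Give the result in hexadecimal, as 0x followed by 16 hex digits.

0x835370B66E4D1037

3967756409615963011 in 64-bit hexadecimal is 0x37104D6EB6705383.
Stored little-endian, the bytes at ascending addresses are 83 53 70 B6 6E 4D 10 37.
Read back as big-endian, the last byte is least significant, giving 0x835370B66E4D1037.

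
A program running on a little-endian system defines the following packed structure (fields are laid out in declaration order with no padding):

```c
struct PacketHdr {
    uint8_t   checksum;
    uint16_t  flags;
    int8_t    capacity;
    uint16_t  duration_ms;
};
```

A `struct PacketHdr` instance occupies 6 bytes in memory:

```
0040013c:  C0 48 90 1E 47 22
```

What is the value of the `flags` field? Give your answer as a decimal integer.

`flags` follows `checksum` (1 byte), so it starts at byte offset 1 and occupies 2 bytes.
Bytes at offsets 1..2: 48 90.
Little-endian: lowest address holds the least-significant byte.
Reassemble most-significant byte first: 90 48 → 0x9048.
0x9048 = 36936.

36936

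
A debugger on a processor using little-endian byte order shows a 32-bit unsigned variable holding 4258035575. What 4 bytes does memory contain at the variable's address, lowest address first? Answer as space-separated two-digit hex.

4258035575 in hexadecimal, padded to 32 bits, is 0xFDCC7777.
Split into bytes (most-significant first): FD CC 77 77.
Little-endian: lowest address holds the least-significant byte.
So at ascending addresses the bytes are 77 77 CC FD.

77 77 CC FD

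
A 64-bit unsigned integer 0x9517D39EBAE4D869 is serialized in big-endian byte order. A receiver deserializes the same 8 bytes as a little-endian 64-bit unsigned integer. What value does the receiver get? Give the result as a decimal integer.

Stored big-endian, the bytes at ascending addresses are 95 17 D3 9E BA E4 D8 69.
Read back as little-endian, the first byte is least significant, giving 0x69D8E4BA9ED31795.
0x69D8E4BA9ED31795 = 7627097459131619221.

7627097459131619221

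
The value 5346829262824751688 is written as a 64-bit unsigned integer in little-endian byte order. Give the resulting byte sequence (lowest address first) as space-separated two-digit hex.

5346829262824751688 in hexadecimal, padded to 64 bits, is 0x4A33C0E2C5554248.
Split into bytes (most-significant first): 4A 33 C0 E2 C5 55 42 48.
Little-endian: lowest address holds the least-significant byte.
So at ascending addresses the bytes are 48 42 55 C5 E2 C0 33 4A.

48 42 55 C5 E2 C0 33 4A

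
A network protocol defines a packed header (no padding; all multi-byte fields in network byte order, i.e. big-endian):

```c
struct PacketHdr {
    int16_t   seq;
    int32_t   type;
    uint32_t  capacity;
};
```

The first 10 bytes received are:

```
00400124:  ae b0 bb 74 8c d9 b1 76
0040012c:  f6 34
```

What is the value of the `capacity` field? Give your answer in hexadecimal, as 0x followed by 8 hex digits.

0xB176F634

`capacity` follows `seq` (2 B), `type` (4 B), so it starts at offset 2 + 4 = 6 and occupies 4 bytes.
Bytes at offsets 6..9: B1 76 F6 34.
Big-endian: lowest address holds the most-significant byte.
The bytes are already most-significant first: 0xB176F634.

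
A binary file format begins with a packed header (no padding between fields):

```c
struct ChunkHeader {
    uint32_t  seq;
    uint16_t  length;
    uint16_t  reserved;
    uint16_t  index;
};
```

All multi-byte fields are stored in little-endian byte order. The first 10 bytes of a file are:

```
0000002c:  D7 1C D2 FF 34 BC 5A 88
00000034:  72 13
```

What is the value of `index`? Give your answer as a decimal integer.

`index` follows `seq` (4 B), `length` (2 B), `reserved` (2 B), so it starts at offset 4 + 2 + 2 = 8 and occupies 2 bytes.
Bytes at offsets 8..9: 72 13.
Little-endian: lowest address holds the least-significant byte.
Reassemble most-significant byte first: 13 72 → 0x1372.
0x1372 = 4978.

4978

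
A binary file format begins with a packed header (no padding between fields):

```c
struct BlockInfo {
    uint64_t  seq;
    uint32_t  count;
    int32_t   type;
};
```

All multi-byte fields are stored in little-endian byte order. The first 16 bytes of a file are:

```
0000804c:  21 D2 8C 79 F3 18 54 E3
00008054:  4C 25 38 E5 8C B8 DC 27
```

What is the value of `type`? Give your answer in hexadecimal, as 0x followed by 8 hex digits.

0x27DCB88C

`type` follows `seq` (8 B), `count` (4 B), so it starts at offset 8 + 4 = 12 and occupies 4 bytes.
Bytes at offsets 12..15: 8C B8 DC 27.
In little-endian order the low byte comes first in memory.
Reassemble most-significant byte first: 27 DC B8 8C → 0x27DCB88C.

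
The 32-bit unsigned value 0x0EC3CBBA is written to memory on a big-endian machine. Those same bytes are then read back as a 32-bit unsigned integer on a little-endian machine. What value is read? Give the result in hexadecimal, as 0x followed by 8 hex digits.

Stored big-endian, the bytes at ascending addresses are 0E C3 CB BA.
Read back as little-endian, the first byte is least significant, giving 0xBACBC30E.

0xBACBC30E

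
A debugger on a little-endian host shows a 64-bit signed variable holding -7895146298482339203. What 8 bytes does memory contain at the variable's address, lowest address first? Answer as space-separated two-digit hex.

Two's complement of -7895146298482339203 in 64 bits: 7895146298482339203 = 0x6D9131BA6AC7AD83; invert → 0x926ECE459538527C; add 1 → 0x926ECE459538527D.
Split into bytes (most-significant first): 92 6E CE 45 95 38 52 7D.
Little-endian stores the least-significant byte at the lowest address.
So at ascending addresses the bytes are 7D 52 38 95 45 CE 6E 92.

7D 52 38 95 45 CE 6E 92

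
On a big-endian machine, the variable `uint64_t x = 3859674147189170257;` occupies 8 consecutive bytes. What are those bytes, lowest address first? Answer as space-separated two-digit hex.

35 90 51 2F FB F8 20 51

3859674147189170257 in hexadecimal, padded to 64 bits, is 0x3590512FFBF82051.
Split into bytes (most-significant first): 35 90 51 2F FB F8 20 51.
In big-endian order the high byte comes first in memory.
So the memory order matches the most-significant-first order: 35 90 51 2F FB F8 20 51.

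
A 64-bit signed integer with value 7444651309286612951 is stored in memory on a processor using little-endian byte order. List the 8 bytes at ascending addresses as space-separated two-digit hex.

7444651309286612951 in hexadecimal, padded to 64 bits, is 0x6750B6EC1EACDFD7.
Split into bytes (most-significant first): 67 50 B6 EC 1E AC DF D7.
Little-endian stores the least-significant byte at the lowest address.
So at ascending addresses the bytes are D7 DF AC 1E EC B6 50 67.

D7 DF AC 1E EC B6 50 67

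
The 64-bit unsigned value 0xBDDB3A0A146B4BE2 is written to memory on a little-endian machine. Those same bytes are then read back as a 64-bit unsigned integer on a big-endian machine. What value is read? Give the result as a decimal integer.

Stored little-endian, the bytes at ascending addresses are E2 4B 6B 14 0A 3A DB BD.
Read back as big-endian, the last byte is least significant, giving 0xE24B6B140A3ADBBD.
0xE24B6B140A3ADBBD = 16306244609640160189.

16306244609640160189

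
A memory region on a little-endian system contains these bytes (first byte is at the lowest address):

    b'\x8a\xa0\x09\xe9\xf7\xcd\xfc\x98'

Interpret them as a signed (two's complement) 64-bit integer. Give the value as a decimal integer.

-7422831621163081590

Little-endian stores the least-significant byte at the lowest address.
Reassemble most-significant byte first: 98 FC CD F7 E9 09 A0 8A → 0x98FCCDF7E909A08A.
Top bit is set, so as a signed 64-bit value this is 0x98FCCDF7E909A08A − 2^64 = -7422831621163081590.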